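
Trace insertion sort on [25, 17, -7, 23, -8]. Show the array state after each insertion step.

First element 25 is already 'sorted'
Insert 17: shifted 1 elements -> [17, 25, -7, 23, -8]
Insert -7: shifted 2 elements -> [-7, 17, 25, 23, -8]
Insert 23: shifted 1 elements -> [-7, 17, 23, 25, -8]
Insert -8: shifted 4 elements -> [-8, -7, 17, 23, 25]


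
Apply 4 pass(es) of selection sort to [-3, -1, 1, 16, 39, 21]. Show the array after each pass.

Pass 1: Select minimum -3 at index 0, swap -> [-3, -1, 1, 16, 39, 21]
Pass 2: Select minimum -1 at index 1, swap -> [-3, -1, 1, 16, 39, 21]
Pass 3: Select minimum 1 at index 2, swap -> [-3, -1, 1, 16, 39, 21]
Pass 4: Select minimum 16 at index 3, swap -> [-3, -1, 1, 16, 39, 21]


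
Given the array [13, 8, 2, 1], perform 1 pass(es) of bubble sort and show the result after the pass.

After pass 1: [8, 2, 1, 13] (3 swaps)
Total swaps: 3


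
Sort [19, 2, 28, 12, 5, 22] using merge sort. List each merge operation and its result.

Divide and conquer:
  Merge [2] + [28] -> [2, 28]
  Merge [19] + [2, 28] -> [2, 19, 28]
  Merge [5] + [22] -> [5, 22]
  Merge [12] + [5, 22] -> [5, 12, 22]
  Merge [2, 19, 28] + [5, 12, 22] -> [2, 5, 12, 19, 22, 28]


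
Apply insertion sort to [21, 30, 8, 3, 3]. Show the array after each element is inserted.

First element 21 is already 'sorted'
Insert 30: shifted 0 elements -> [21, 30, 8, 3, 3]
Insert 8: shifted 2 elements -> [8, 21, 30, 3, 3]
Insert 3: shifted 3 elements -> [3, 8, 21, 30, 3]
Insert 3: shifted 3 elements -> [3, 3, 8, 21, 30]


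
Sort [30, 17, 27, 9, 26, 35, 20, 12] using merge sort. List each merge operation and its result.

Divide and conquer:
  Merge [30] + [17] -> [17, 30]
  Merge [27] + [9] -> [9, 27]
  Merge [17, 30] + [9, 27] -> [9, 17, 27, 30]
  Merge [26] + [35] -> [26, 35]
  Merge [20] + [12] -> [12, 20]
  Merge [26, 35] + [12, 20] -> [12, 20, 26, 35]
  Merge [9, 17, 27, 30] + [12, 20, 26, 35] -> [9, 12, 17, 20, 26, 27, 30, 35]


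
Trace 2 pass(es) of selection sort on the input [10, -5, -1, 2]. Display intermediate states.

Pass 1: Select minimum -5 at index 1, swap -> [-5, 10, -1, 2]
Pass 2: Select minimum -1 at index 2, swap -> [-5, -1, 10, 2]


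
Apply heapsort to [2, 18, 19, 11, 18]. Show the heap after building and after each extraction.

Build heap: [19, 18, 2, 11, 18]
Extract 19: [18, 18, 2, 11, 19]
Extract 18: [18, 11, 2, 18, 19]
Extract 18: [11, 2, 18, 18, 19]
Extract 11: [2, 11, 18, 18, 19]


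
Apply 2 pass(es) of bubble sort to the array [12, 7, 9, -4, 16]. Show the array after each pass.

After pass 1: [7, 9, -4, 12, 16] (3 swaps)
After pass 2: [7, -4, 9, 12, 16] (1 swaps)
Total swaps: 4


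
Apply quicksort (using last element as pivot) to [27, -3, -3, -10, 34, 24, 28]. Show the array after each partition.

Partition 1: pivot=28 at index 5 -> [27, -3, -3, -10, 24, 28, 34]
Partition 2: pivot=24 at index 3 -> [-3, -3, -10, 24, 27, 28, 34]
Partition 3: pivot=-10 at index 0 -> [-10, -3, -3, 24, 27, 28, 34]
Partition 4: pivot=-3 at index 2 -> [-10, -3, -3, 24, 27, 28, 34]


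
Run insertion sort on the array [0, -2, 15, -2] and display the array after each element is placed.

First element 0 is already 'sorted'
Insert -2: shifted 1 elements -> [-2, 0, 15, -2]
Insert 15: shifted 0 elements -> [-2, 0, 15, -2]
Insert -2: shifted 2 elements -> [-2, -2, 0, 15]


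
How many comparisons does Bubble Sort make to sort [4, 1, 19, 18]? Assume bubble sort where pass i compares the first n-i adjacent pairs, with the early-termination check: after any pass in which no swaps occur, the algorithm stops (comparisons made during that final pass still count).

Pass 1: compare adjacent pairs (0,1)..(2,3) = 3 comparison(s), 2 swap(s) -> [1, 4, 18, 19]
Pass 2: compare adjacent pairs (0,1)..(1,2) = 2 comparison(s), 0 swap(s) -> [1, 4, 18, 19]
No swaps in this pass, so bubble sort stops here.
Total comparisons: 3 + 2 = 5


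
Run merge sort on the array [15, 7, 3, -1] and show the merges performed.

Divide and conquer:
  Merge [15] + [7] -> [7, 15]
  Merge [3] + [-1] -> [-1, 3]
  Merge [7, 15] + [-1, 3] -> [-1, 3, 7, 15]


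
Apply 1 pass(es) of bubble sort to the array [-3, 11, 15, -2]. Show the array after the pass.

After pass 1: [-3, 11, -2, 15] (1 swaps)
Total swaps: 1


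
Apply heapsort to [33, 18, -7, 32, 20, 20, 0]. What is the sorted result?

Build heap: [33, 32, 20, 18, 20, -7, 0]
Extract 33: [32, 20, 20, 18, 0, -7, 33]
Extract 32: [20, 18, 20, -7, 0, 32, 33]
Extract 20: [20, 18, 0, -7, 20, 32, 33]
Extract 20: [18, -7, 0, 20, 20, 32, 33]
Extract 18: [0, -7, 18, 20, 20, 32, 33]
Extract 0: [-7, 0, 18, 20, 20, 32, 33]


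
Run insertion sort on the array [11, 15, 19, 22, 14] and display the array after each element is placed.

First element 11 is already 'sorted'
Insert 15: shifted 0 elements -> [11, 15, 19, 22, 14]
Insert 19: shifted 0 elements -> [11, 15, 19, 22, 14]
Insert 22: shifted 0 elements -> [11, 15, 19, 22, 14]
Insert 14: shifted 3 elements -> [11, 14, 15, 19, 22]


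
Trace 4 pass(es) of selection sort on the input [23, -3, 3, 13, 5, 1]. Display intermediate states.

Pass 1: Select minimum -3 at index 1, swap -> [-3, 23, 3, 13, 5, 1]
Pass 2: Select minimum 1 at index 5, swap -> [-3, 1, 3, 13, 5, 23]
Pass 3: Select minimum 3 at index 2, swap -> [-3, 1, 3, 13, 5, 23]
Pass 4: Select minimum 5 at index 4, swap -> [-3, 1, 3, 5, 13, 23]


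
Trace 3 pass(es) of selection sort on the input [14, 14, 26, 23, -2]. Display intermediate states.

Pass 1: Select minimum -2 at index 4, swap -> [-2, 14, 26, 23, 14]
Pass 2: Select minimum 14 at index 1, swap -> [-2, 14, 26, 23, 14]
Pass 3: Select minimum 14 at index 4, swap -> [-2, 14, 14, 23, 26]


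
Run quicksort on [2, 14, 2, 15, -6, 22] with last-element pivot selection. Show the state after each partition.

Partition 1: pivot=22 at index 5 -> [2, 14, 2, 15, -6, 22]
Partition 2: pivot=-6 at index 0 -> [-6, 14, 2, 15, 2, 22]
Partition 3: pivot=2 at index 2 -> [-6, 2, 2, 15, 14, 22]
Partition 4: pivot=14 at index 3 -> [-6, 2, 2, 14, 15, 22]


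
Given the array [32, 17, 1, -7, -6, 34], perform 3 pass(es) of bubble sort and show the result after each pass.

After pass 1: [17, 1, -7, -6, 32, 34] (4 swaps)
After pass 2: [1, -7, -6, 17, 32, 34] (3 swaps)
After pass 3: [-7, -6, 1, 17, 32, 34] (2 swaps)
Total swaps: 9


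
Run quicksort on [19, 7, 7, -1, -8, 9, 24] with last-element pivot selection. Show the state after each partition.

Partition 1: pivot=24 at index 6 -> [19, 7, 7, -1, -8, 9, 24]
Partition 2: pivot=9 at index 4 -> [7, 7, -1, -8, 9, 19, 24]
Partition 3: pivot=-8 at index 0 -> [-8, 7, -1, 7, 9, 19, 24]
Partition 4: pivot=7 at index 3 -> [-8, 7, -1, 7, 9, 19, 24]
Partition 5: pivot=-1 at index 1 -> [-8, -1, 7, 7, 9, 19, 24]


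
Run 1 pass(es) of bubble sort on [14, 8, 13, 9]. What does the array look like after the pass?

After pass 1: [8, 13, 9, 14] (3 swaps)
Total swaps: 3


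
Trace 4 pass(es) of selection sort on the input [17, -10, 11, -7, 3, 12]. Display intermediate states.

Pass 1: Select minimum -10 at index 1, swap -> [-10, 17, 11, -7, 3, 12]
Pass 2: Select minimum -7 at index 3, swap -> [-10, -7, 11, 17, 3, 12]
Pass 3: Select minimum 3 at index 4, swap -> [-10, -7, 3, 17, 11, 12]
Pass 4: Select minimum 11 at index 4, swap -> [-10, -7, 3, 11, 17, 12]


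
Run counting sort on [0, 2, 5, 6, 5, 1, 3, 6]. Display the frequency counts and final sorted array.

Count array: [1, 1, 1, 1, 0, 2, 2]
(count[i] = number of elements equal to i)
Cumulative count: [1, 2, 3, 4, 4, 6, 8]
Sorted: [0, 1, 2, 3, 5, 5, 6, 6]


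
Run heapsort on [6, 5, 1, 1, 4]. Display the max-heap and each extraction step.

Build heap: [6, 5, 1, 1, 4]
Extract 6: [5, 4, 1, 1, 6]
Extract 5: [4, 1, 1, 5, 6]
Extract 4: [1, 1, 4, 5, 6]
Extract 1: [1, 1, 4, 5, 6]


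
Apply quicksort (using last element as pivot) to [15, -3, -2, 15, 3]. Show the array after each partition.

Partition 1: pivot=3 at index 2 -> [-3, -2, 3, 15, 15]
Partition 2: pivot=-2 at index 1 -> [-3, -2, 3, 15, 15]
Partition 3: pivot=15 at index 4 -> [-3, -2, 3, 15, 15]


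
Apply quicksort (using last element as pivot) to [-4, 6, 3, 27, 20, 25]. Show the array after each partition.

Partition 1: pivot=25 at index 4 -> [-4, 6, 3, 20, 25, 27]
Partition 2: pivot=20 at index 3 -> [-4, 6, 3, 20, 25, 27]
Partition 3: pivot=3 at index 1 -> [-4, 3, 6, 20, 25, 27]


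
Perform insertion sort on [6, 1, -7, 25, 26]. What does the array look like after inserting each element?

First element 6 is already 'sorted'
Insert 1: shifted 1 elements -> [1, 6, -7, 25, 26]
Insert -7: shifted 2 elements -> [-7, 1, 6, 25, 26]
Insert 25: shifted 0 elements -> [-7, 1, 6, 25, 26]
Insert 26: shifted 0 elements -> [-7, 1, 6, 25, 26]


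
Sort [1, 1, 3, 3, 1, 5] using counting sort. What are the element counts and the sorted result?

Count array: [0, 3, 0, 2, 0, 1]
(count[i] = number of elements equal to i)
Cumulative count: [0, 3, 3, 5, 5, 6]
Sorted: [1, 1, 1, 3, 3, 5]


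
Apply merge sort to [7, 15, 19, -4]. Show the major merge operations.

Divide and conquer:
  Merge [7] + [15] -> [7, 15]
  Merge [19] + [-4] -> [-4, 19]
  Merge [7, 15] + [-4, 19] -> [-4, 7, 15, 19]


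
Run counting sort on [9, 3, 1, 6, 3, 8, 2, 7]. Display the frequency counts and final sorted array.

Count array: [0, 1, 1, 2, 0, 0, 1, 1, 1, 1]
(count[i] = number of elements equal to i)
Cumulative count: [0, 1, 2, 4, 4, 4, 5, 6, 7, 8]
Sorted: [1, 2, 3, 3, 6, 7, 8, 9]


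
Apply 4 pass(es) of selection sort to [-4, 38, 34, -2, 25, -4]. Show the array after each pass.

Pass 1: Select minimum -4 at index 0, swap -> [-4, 38, 34, -2, 25, -4]
Pass 2: Select minimum -4 at index 5, swap -> [-4, -4, 34, -2, 25, 38]
Pass 3: Select minimum -2 at index 3, swap -> [-4, -4, -2, 34, 25, 38]
Pass 4: Select minimum 25 at index 4, swap -> [-4, -4, -2, 25, 34, 38]


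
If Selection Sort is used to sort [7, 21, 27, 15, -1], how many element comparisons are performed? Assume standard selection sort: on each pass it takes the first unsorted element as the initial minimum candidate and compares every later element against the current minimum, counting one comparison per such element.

Pass 1: scan indices 1..4 for the minimum = 4 comparison(s); min is -1, place at index 0 -> [-1, 21, 27, 15, 7]
Pass 2: scan indices 2..4 for the minimum = 3 comparison(s); min is 7, place at index 1 -> [-1, 7, 27, 15, 21]
Pass 3: scan indices 3..4 for the minimum = 2 comparison(s); min is 15, place at index 2 -> [-1, 7, 15, 27, 21]
Pass 4: scan indices 4..4 for the minimum = 1 comparison(s); min is 21, place at index 3 -> [-1, 7, 15, 21, 27]
Selection sort always scans the whole unsorted suffix, so the count is (n-1) + (n-2) + ... + 1 = n(n-1)/2 = 5*4/2 = 10 regardless of the input order.
Total comparisons: 4 + 3 + 2 + 1 = 10


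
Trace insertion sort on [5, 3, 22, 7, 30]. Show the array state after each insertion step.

First element 5 is already 'sorted'
Insert 3: shifted 1 elements -> [3, 5, 22, 7, 30]
Insert 22: shifted 0 elements -> [3, 5, 22, 7, 30]
Insert 7: shifted 1 elements -> [3, 5, 7, 22, 30]
Insert 30: shifted 0 elements -> [3, 5, 7, 22, 30]


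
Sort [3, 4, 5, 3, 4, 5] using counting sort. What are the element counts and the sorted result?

Count array: [0, 0, 0, 2, 2, 2]
(count[i] = number of elements equal to i)
Cumulative count: [0, 0, 0, 2, 4, 6]
Sorted: [3, 3, 4, 4, 5, 5]


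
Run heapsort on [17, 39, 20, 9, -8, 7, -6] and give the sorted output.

Build heap: [39, 17, 20, 9, -8, 7, -6]
Extract 39: [20, 17, 7, 9, -8, -6, 39]
Extract 20: [17, 9, 7, -6, -8, 20, 39]
Extract 17: [9, -6, 7, -8, 17, 20, 39]
Extract 9: [7, -6, -8, 9, 17, 20, 39]
Extract 7: [-6, -8, 7, 9, 17, 20, 39]
Extract -6: [-8, -6, 7, 9, 17, 20, 39]


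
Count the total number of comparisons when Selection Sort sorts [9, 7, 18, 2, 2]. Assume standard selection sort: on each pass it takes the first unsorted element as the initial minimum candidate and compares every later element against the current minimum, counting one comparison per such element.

Pass 1: scan indices 1..4 for the minimum = 4 comparison(s); min is 2, place at index 0 -> [2, 7, 18, 9, 2]
Pass 2: scan indices 2..4 for the minimum = 3 comparison(s); min is 2, place at index 1 -> [2, 2, 18, 9, 7]
Pass 3: scan indices 3..4 for the minimum = 2 comparison(s); min is 7, place at index 2 -> [2, 2, 7, 9, 18]
Pass 4: scan indices 4..4 for the minimum = 1 comparison(s); min is 9, place at index 3 -> [2, 2, 7, 9, 18]
Selection sort always scans the whole unsorted suffix, so the count is (n-1) + (n-2) + ... + 1 = n(n-1)/2 = 5*4/2 = 10 regardless of the input order.
Total comparisons: 4 + 3 + 2 + 1 = 10


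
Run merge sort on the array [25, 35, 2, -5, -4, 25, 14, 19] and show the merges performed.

Divide and conquer:
  Merge [25] + [35] -> [25, 35]
  Merge [2] + [-5] -> [-5, 2]
  Merge [25, 35] + [-5, 2] -> [-5, 2, 25, 35]
  Merge [-4] + [25] -> [-4, 25]
  Merge [14] + [19] -> [14, 19]
  Merge [-4, 25] + [14, 19] -> [-4, 14, 19, 25]
  Merge [-5, 2, 25, 35] + [-4, 14, 19, 25] -> [-5, -4, 2, 14, 19, 25, 25, 35]


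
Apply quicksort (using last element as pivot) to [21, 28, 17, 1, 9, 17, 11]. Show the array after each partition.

Partition 1: pivot=11 at index 2 -> [1, 9, 11, 21, 28, 17, 17]
Partition 2: pivot=9 at index 1 -> [1, 9, 11, 21, 28, 17, 17]
Partition 3: pivot=17 at index 4 -> [1, 9, 11, 17, 17, 21, 28]
Partition 4: pivot=28 at index 6 -> [1, 9, 11, 17, 17, 21, 28]


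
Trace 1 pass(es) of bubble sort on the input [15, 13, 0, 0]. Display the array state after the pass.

After pass 1: [13, 0, 0, 15] (3 swaps)
Total swaps: 3


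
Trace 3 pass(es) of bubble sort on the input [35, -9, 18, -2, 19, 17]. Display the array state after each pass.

After pass 1: [-9, 18, -2, 19, 17, 35] (5 swaps)
After pass 2: [-9, -2, 18, 17, 19, 35] (2 swaps)
After pass 3: [-9, -2, 17, 18, 19, 35] (1 swaps)
Total swaps: 8


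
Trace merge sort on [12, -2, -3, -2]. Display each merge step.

Divide and conquer:
  Merge [12] + [-2] -> [-2, 12]
  Merge [-3] + [-2] -> [-3, -2]
  Merge [-2, 12] + [-3, -2] -> [-3, -2, -2, 12]


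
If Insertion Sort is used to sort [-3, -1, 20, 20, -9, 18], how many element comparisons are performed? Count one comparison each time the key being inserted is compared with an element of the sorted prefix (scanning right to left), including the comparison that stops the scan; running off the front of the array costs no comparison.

Insert -1: -3 <= -1 (stop) = 1 comparison(s) -> [-3, -1, 20, 20, -9, 18]
Insert 20: -1 <= 20 (stop) = 1 comparison(s) -> [-3, -1, 20, 20, -9, 18]
Insert 20: 20 <= 20 (stop) = 1 comparison(s) -> [-3, -1, 20, 20, -9, 18]
Insert -9: 20 > -9 (shift), 20 > -9 (shift), -1 > -9 (shift), -3 > -9 (shift), reached front = 4 comparison(s) -> [-9, -3, -1, 20, 20, 18]
Insert 18: 20 > 18 (shift), 20 > 18 (shift), -1 <= 18 (stop) = 3 comparison(s) -> [-9, -3, -1, 18, 20, 20]
Total comparisons: 1 + 1 + 1 + 4 + 3 = 10


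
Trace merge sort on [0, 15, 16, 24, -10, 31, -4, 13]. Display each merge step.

Divide and conquer:
  Merge [0] + [15] -> [0, 15]
  Merge [16] + [24] -> [16, 24]
  Merge [0, 15] + [16, 24] -> [0, 15, 16, 24]
  Merge [-10] + [31] -> [-10, 31]
  Merge [-4] + [13] -> [-4, 13]
  Merge [-10, 31] + [-4, 13] -> [-10, -4, 13, 31]
  Merge [0, 15, 16, 24] + [-10, -4, 13, 31] -> [-10, -4, 0, 13, 15, 16, 24, 31]


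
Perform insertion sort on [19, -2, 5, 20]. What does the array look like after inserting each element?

First element 19 is already 'sorted'
Insert -2: shifted 1 elements -> [-2, 19, 5, 20]
Insert 5: shifted 1 elements -> [-2, 5, 19, 20]
Insert 20: shifted 0 elements -> [-2, 5, 19, 20]


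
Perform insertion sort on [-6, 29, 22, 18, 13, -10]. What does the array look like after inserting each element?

First element -6 is already 'sorted'
Insert 29: shifted 0 elements -> [-6, 29, 22, 18, 13, -10]
Insert 22: shifted 1 elements -> [-6, 22, 29, 18, 13, -10]
Insert 18: shifted 2 elements -> [-6, 18, 22, 29, 13, -10]
Insert 13: shifted 3 elements -> [-6, 13, 18, 22, 29, -10]
Insert -10: shifted 5 elements -> [-10, -6, 13, 18, 22, 29]


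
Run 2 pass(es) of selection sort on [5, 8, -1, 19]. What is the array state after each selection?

Pass 1: Select minimum -1 at index 2, swap -> [-1, 8, 5, 19]
Pass 2: Select minimum 5 at index 2, swap -> [-1, 5, 8, 19]


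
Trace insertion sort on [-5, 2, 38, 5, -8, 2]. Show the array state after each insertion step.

First element -5 is already 'sorted'
Insert 2: shifted 0 elements -> [-5, 2, 38, 5, -8, 2]
Insert 38: shifted 0 elements -> [-5, 2, 38, 5, -8, 2]
Insert 5: shifted 1 elements -> [-5, 2, 5, 38, -8, 2]
Insert -8: shifted 4 elements -> [-8, -5, 2, 5, 38, 2]
Insert 2: shifted 2 elements -> [-8, -5, 2, 2, 5, 38]


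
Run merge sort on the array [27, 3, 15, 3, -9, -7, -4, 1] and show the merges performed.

Divide and conquer:
  Merge [27] + [3] -> [3, 27]
  Merge [15] + [3] -> [3, 15]
  Merge [3, 27] + [3, 15] -> [3, 3, 15, 27]
  Merge [-9] + [-7] -> [-9, -7]
  Merge [-4] + [1] -> [-4, 1]
  Merge [-9, -7] + [-4, 1] -> [-9, -7, -4, 1]
  Merge [3, 3, 15, 27] + [-9, -7, -4, 1] -> [-9, -7, -4, 1, 3, 3, 15, 27]


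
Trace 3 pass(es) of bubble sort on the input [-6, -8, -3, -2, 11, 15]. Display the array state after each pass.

After pass 1: [-8, -6, -3, -2, 11, 15] (1 swaps)
After pass 2: [-8, -6, -3, -2, 11, 15] (0 swaps)
After pass 3: [-8, -6, -3, -2, 11, 15] (0 swaps)
Total swaps: 1


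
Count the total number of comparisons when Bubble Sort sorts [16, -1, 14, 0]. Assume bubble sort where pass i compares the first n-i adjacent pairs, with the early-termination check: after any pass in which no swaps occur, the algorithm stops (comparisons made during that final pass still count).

Pass 1: compare adjacent pairs (0,1)..(2,3) = 3 comparison(s), 3 swap(s) -> [-1, 14, 0, 16]
Pass 2: compare adjacent pairs (0,1)..(1,2) = 2 comparison(s), 1 swap(s) -> [-1, 0, 14, 16]
Pass 3: compare adjacent pairs (0,1)..(0,1) = 1 comparison(s), 0 swap(s) -> [-1, 0, 14, 16]
No swaps in this pass, so bubble sort stops here.
Total comparisons: 3 + 2 + 1 = 6


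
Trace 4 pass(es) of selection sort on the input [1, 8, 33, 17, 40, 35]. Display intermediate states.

Pass 1: Select minimum 1 at index 0, swap -> [1, 8, 33, 17, 40, 35]
Pass 2: Select minimum 8 at index 1, swap -> [1, 8, 33, 17, 40, 35]
Pass 3: Select minimum 17 at index 3, swap -> [1, 8, 17, 33, 40, 35]
Pass 4: Select minimum 33 at index 3, swap -> [1, 8, 17, 33, 40, 35]


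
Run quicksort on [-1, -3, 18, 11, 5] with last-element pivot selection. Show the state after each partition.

Partition 1: pivot=5 at index 2 -> [-1, -3, 5, 11, 18]
Partition 2: pivot=-3 at index 0 -> [-3, -1, 5, 11, 18]
Partition 3: pivot=18 at index 4 -> [-3, -1, 5, 11, 18]


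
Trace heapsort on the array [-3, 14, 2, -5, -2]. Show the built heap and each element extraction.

Build heap: [14, -2, 2, -5, -3]
Extract 14: [2, -2, -3, -5, 14]
Extract 2: [-2, -5, -3, 2, 14]
Extract -2: [-3, -5, -2, 2, 14]
Extract -3: [-5, -3, -2, 2, 14]


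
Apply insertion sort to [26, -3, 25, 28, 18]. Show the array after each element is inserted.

First element 26 is already 'sorted'
Insert -3: shifted 1 elements -> [-3, 26, 25, 28, 18]
Insert 25: shifted 1 elements -> [-3, 25, 26, 28, 18]
Insert 28: shifted 0 elements -> [-3, 25, 26, 28, 18]
Insert 18: shifted 3 elements -> [-3, 18, 25, 26, 28]


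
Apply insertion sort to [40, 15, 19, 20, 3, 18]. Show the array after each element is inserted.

First element 40 is already 'sorted'
Insert 15: shifted 1 elements -> [15, 40, 19, 20, 3, 18]
Insert 19: shifted 1 elements -> [15, 19, 40, 20, 3, 18]
Insert 20: shifted 1 elements -> [15, 19, 20, 40, 3, 18]
Insert 3: shifted 4 elements -> [3, 15, 19, 20, 40, 18]
Insert 18: shifted 3 elements -> [3, 15, 18, 19, 20, 40]


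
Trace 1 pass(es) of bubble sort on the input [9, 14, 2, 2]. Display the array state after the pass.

After pass 1: [9, 2, 2, 14] (2 swaps)
Total swaps: 2


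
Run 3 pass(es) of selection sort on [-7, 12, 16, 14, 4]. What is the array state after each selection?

Pass 1: Select minimum -7 at index 0, swap -> [-7, 12, 16, 14, 4]
Pass 2: Select minimum 4 at index 4, swap -> [-7, 4, 16, 14, 12]
Pass 3: Select minimum 12 at index 4, swap -> [-7, 4, 12, 14, 16]


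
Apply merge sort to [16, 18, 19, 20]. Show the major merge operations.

Divide and conquer:
  Merge [16] + [18] -> [16, 18]
  Merge [19] + [20] -> [19, 20]
  Merge [16, 18] + [19, 20] -> [16, 18, 19, 20]


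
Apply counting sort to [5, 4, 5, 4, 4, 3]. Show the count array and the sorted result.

Count array: [0, 0, 0, 1, 3, 2]
(count[i] = number of elements equal to i)
Cumulative count: [0, 0, 0, 1, 4, 6]
Sorted: [3, 4, 4, 4, 5, 5]


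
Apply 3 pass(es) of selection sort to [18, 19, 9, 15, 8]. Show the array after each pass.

Pass 1: Select minimum 8 at index 4, swap -> [8, 19, 9, 15, 18]
Pass 2: Select minimum 9 at index 2, swap -> [8, 9, 19, 15, 18]
Pass 3: Select minimum 15 at index 3, swap -> [8, 9, 15, 19, 18]


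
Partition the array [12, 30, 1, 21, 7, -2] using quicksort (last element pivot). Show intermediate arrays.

Partition 1: pivot=-2 at index 0 -> [-2, 30, 1, 21, 7, 12]
Partition 2: pivot=12 at index 3 -> [-2, 1, 7, 12, 30, 21]
Partition 3: pivot=7 at index 2 -> [-2, 1, 7, 12, 30, 21]
Partition 4: pivot=21 at index 4 -> [-2, 1, 7, 12, 21, 30]


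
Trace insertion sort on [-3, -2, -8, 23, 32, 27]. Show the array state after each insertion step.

First element -3 is already 'sorted'
Insert -2: shifted 0 elements -> [-3, -2, -8, 23, 32, 27]
Insert -8: shifted 2 elements -> [-8, -3, -2, 23, 32, 27]
Insert 23: shifted 0 elements -> [-8, -3, -2, 23, 32, 27]
Insert 32: shifted 0 elements -> [-8, -3, -2, 23, 32, 27]
Insert 27: shifted 1 elements -> [-8, -3, -2, 23, 27, 32]


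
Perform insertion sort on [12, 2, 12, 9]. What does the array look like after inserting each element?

First element 12 is already 'sorted'
Insert 2: shifted 1 elements -> [2, 12, 12, 9]
Insert 12: shifted 0 elements -> [2, 12, 12, 9]
Insert 9: shifted 2 elements -> [2, 9, 12, 12]


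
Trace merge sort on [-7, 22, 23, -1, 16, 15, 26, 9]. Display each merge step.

Divide and conquer:
  Merge [-7] + [22] -> [-7, 22]
  Merge [23] + [-1] -> [-1, 23]
  Merge [-7, 22] + [-1, 23] -> [-7, -1, 22, 23]
  Merge [16] + [15] -> [15, 16]
  Merge [26] + [9] -> [9, 26]
  Merge [15, 16] + [9, 26] -> [9, 15, 16, 26]
  Merge [-7, -1, 22, 23] + [9, 15, 16, 26] -> [-7, -1, 9, 15, 16, 22, 23, 26]


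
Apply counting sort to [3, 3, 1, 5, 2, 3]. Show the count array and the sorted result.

Count array: [0, 1, 1, 3, 0, 1]
(count[i] = number of elements equal to i)
Cumulative count: [0, 1, 2, 5, 5, 6]
Sorted: [1, 2, 3, 3, 3, 5]


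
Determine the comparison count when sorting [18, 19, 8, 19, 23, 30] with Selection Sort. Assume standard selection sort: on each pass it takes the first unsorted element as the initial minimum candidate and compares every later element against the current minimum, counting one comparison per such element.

Pass 1: scan indices 1..5 for the minimum = 5 comparison(s); min is 8, place at index 0 -> [8, 19, 18, 19, 23, 30]
Pass 2: scan indices 2..5 for the minimum = 4 comparison(s); min is 18, place at index 1 -> [8, 18, 19, 19, 23, 30]
Pass 3: scan indices 3..5 for the minimum = 3 comparison(s); min is 19, place at index 2 -> [8, 18, 19, 19, 23, 30]
Pass 4: scan indices 4..5 for the minimum = 2 comparison(s); min is 19, place at index 3 -> [8, 18, 19, 19, 23, 30]
Pass 5: scan indices 5..5 for the minimum = 1 comparison(s); min is 23, place at index 4 -> [8, 18, 19, 19, 23, 30]
Selection sort always scans the whole unsorted suffix, so the count is (n-1) + (n-2) + ... + 1 = n(n-1)/2 = 6*5/2 = 15 regardless of the input order.
Total comparisons: 5 + 4 + 3 + 2 + 1 = 15


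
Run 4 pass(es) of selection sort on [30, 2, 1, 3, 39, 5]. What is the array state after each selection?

Pass 1: Select minimum 1 at index 2, swap -> [1, 2, 30, 3, 39, 5]
Pass 2: Select minimum 2 at index 1, swap -> [1, 2, 30, 3, 39, 5]
Pass 3: Select minimum 3 at index 3, swap -> [1, 2, 3, 30, 39, 5]
Pass 4: Select minimum 5 at index 5, swap -> [1, 2, 3, 5, 39, 30]


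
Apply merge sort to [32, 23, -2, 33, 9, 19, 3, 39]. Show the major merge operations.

Divide and conquer:
  Merge [32] + [23] -> [23, 32]
  Merge [-2] + [33] -> [-2, 33]
  Merge [23, 32] + [-2, 33] -> [-2, 23, 32, 33]
  Merge [9] + [19] -> [9, 19]
  Merge [3] + [39] -> [3, 39]
  Merge [9, 19] + [3, 39] -> [3, 9, 19, 39]
  Merge [-2, 23, 32, 33] + [3, 9, 19, 39] -> [-2, 3, 9, 19, 23, 32, 33, 39]


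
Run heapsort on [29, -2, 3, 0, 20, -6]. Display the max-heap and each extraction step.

Build heap: [29, 20, 3, 0, -2, -6]
Extract 29: [20, 0, 3, -6, -2, 29]
Extract 20: [3, 0, -2, -6, 20, 29]
Extract 3: [0, -6, -2, 3, 20, 29]
Extract 0: [-2, -6, 0, 3, 20, 29]
Extract -2: [-6, -2, 0, 3, 20, 29]


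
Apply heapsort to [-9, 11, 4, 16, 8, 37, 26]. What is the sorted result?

Build heap: [37, 16, 26, 11, 8, 4, -9]
Extract 37: [26, 16, 4, 11, 8, -9, 37]
Extract 26: [16, 11, 4, -9, 8, 26, 37]
Extract 16: [11, 8, 4, -9, 16, 26, 37]
Extract 11: [8, -9, 4, 11, 16, 26, 37]
Extract 8: [4, -9, 8, 11, 16, 26, 37]
Extract 4: [-9, 4, 8, 11, 16, 26, 37]


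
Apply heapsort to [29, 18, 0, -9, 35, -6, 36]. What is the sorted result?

Build heap: [36, 35, 29, -9, 18, -6, 0]
Extract 36: [35, 18, 29, -9, 0, -6, 36]
Extract 35: [29, 18, -6, -9, 0, 35, 36]
Extract 29: [18, 0, -6, -9, 29, 35, 36]
Extract 18: [0, -9, -6, 18, 29, 35, 36]
Extract 0: [-6, -9, 0, 18, 29, 35, 36]
Extract -6: [-9, -6, 0, 18, 29, 35, 36]


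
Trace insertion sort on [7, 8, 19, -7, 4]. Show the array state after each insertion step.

First element 7 is already 'sorted'
Insert 8: shifted 0 elements -> [7, 8, 19, -7, 4]
Insert 19: shifted 0 elements -> [7, 8, 19, -7, 4]
Insert -7: shifted 3 elements -> [-7, 7, 8, 19, 4]
Insert 4: shifted 3 elements -> [-7, 4, 7, 8, 19]


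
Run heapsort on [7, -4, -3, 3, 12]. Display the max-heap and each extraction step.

Build heap: [12, 7, -3, 3, -4]
Extract 12: [7, 3, -3, -4, 12]
Extract 7: [3, -4, -3, 7, 12]
Extract 3: [-3, -4, 3, 7, 12]
Extract -3: [-4, -3, 3, 7, 12]


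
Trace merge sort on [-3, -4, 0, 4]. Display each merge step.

Divide and conquer:
  Merge [-3] + [-4] -> [-4, -3]
  Merge [0] + [4] -> [0, 4]
  Merge [-4, -3] + [0, 4] -> [-4, -3, 0, 4]


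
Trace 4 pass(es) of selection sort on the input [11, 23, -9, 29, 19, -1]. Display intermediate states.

Pass 1: Select minimum -9 at index 2, swap -> [-9, 23, 11, 29, 19, -1]
Pass 2: Select minimum -1 at index 5, swap -> [-9, -1, 11, 29, 19, 23]
Pass 3: Select minimum 11 at index 2, swap -> [-9, -1, 11, 29, 19, 23]
Pass 4: Select minimum 19 at index 4, swap -> [-9, -1, 11, 19, 29, 23]


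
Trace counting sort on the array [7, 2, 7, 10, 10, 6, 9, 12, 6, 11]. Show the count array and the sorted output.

Count array: [0, 0, 1, 0, 0, 0, 2, 2, 0, 1, 2, 1, 1]
(count[i] = number of elements equal to i)
Cumulative count: [0, 0, 1, 1, 1, 1, 3, 5, 5, 6, 8, 9, 10]
Sorted: [2, 6, 6, 7, 7, 9, 10, 10, 11, 12]


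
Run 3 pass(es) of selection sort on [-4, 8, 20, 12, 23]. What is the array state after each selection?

Pass 1: Select minimum -4 at index 0, swap -> [-4, 8, 20, 12, 23]
Pass 2: Select minimum 8 at index 1, swap -> [-4, 8, 20, 12, 23]
Pass 3: Select minimum 12 at index 3, swap -> [-4, 8, 12, 20, 23]


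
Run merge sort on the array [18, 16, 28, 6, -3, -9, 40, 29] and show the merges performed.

Divide and conquer:
  Merge [18] + [16] -> [16, 18]
  Merge [28] + [6] -> [6, 28]
  Merge [16, 18] + [6, 28] -> [6, 16, 18, 28]
  Merge [-3] + [-9] -> [-9, -3]
  Merge [40] + [29] -> [29, 40]
  Merge [-9, -3] + [29, 40] -> [-9, -3, 29, 40]
  Merge [6, 16, 18, 28] + [-9, -3, 29, 40] -> [-9, -3, 6, 16, 18, 28, 29, 40]


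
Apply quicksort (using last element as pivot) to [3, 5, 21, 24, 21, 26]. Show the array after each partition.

Partition 1: pivot=26 at index 5 -> [3, 5, 21, 24, 21, 26]
Partition 2: pivot=21 at index 3 -> [3, 5, 21, 21, 24, 26]
Partition 3: pivot=21 at index 2 -> [3, 5, 21, 21, 24, 26]
Partition 4: pivot=5 at index 1 -> [3, 5, 21, 21, 24, 26]


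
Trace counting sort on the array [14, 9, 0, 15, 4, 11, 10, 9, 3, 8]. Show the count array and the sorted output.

Count array: [1, 0, 0, 1, 1, 0, 0, 0, 1, 2, 1, 1, 0, 0, 1, 1]
(count[i] = number of elements equal to i)
Cumulative count: [1, 1, 1, 2, 3, 3, 3, 3, 4, 6, 7, 8, 8, 8, 9, 10]
Sorted: [0, 3, 4, 8, 9, 9, 10, 11, 14, 15]


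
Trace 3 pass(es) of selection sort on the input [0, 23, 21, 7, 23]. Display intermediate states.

Pass 1: Select minimum 0 at index 0, swap -> [0, 23, 21, 7, 23]
Pass 2: Select minimum 7 at index 3, swap -> [0, 7, 21, 23, 23]
Pass 3: Select minimum 21 at index 2, swap -> [0, 7, 21, 23, 23]


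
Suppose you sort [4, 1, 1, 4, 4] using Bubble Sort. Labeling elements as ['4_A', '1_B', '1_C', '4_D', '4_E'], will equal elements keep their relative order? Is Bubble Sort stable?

Trace Bubble Sort on the labeled array (the key is the number; the letter only tracks identity):
  After pass 1: [1_B, 1_C, 4_A, 4_D, 4_E]
  After pass 2: [1_B, 1_C, 4_A, 4_D, 4_E] (no swaps, done)
Final order: [1_B, 1_C, 4_A, 4_D, 4_E]
Equal keys:
  value 1: originally 1_B, 1_C; after sorting 1_B, 1_C -> order preserved
  value 4: originally 4_A, 4_D, 4_E; after sorting 4_A, 4_D, 4_E -> order preserved
All equal keys kept their original relative order. Bubble Sort is stable: it only swaps adjacent elements when the left one is strictly greater, so equal keys never move past each other.
Answer: Stable


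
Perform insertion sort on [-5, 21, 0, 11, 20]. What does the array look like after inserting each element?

First element -5 is already 'sorted'
Insert 21: shifted 0 elements -> [-5, 21, 0, 11, 20]
Insert 0: shifted 1 elements -> [-5, 0, 21, 11, 20]
Insert 11: shifted 1 elements -> [-5, 0, 11, 21, 20]
Insert 20: shifted 1 elements -> [-5, 0, 11, 20, 21]


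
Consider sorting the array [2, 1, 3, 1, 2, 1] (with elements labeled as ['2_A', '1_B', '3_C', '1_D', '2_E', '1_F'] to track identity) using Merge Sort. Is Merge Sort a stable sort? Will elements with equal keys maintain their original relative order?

Trace Merge Sort on the labeled array (the key is the number; the letter only tracks identity):
  Merge [1_B] + [3_C] -> [1_B, 3_C]
  Merge [2_A] + [1_B, 3_C] -> [1_B, 2_A, 3_C]
  Merge [2_E] + [1_F] -> [1_F, 2_E]
  Merge [1_D] + [1_F, 2_E] -> [1_D, 1_F, 2_E]
  Merge [1_B, 2_A, 3_C] + [1_D, 1_F, 2_E] -> [1_B, 1_D, 1_F, 2_A, 2_E, 3_C]
Final order: [1_B, 1_D, 1_F, 2_A, 2_E, 3_C]
Equal keys:
  value 1: originally 1_B, 1_D, 1_F; after sorting 1_B, 1_D, 1_F -> order preserved
  value 2: originally 2_A, 2_E; after sorting 2_A, 2_E -> order preserved
All equal keys kept their original relative order. Merge Sort is stable: when the heads of the two halves are equal the merge takes from the left half first.
Answer: Stable


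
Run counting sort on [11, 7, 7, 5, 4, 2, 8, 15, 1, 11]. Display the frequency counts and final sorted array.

Count array: [0, 1, 1, 0, 1, 1, 0, 2, 1, 0, 0, 2, 0, 0, 0, 1]
(count[i] = number of elements equal to i)
Cumulative count: [0, 1, 2, 2, 3, 4, 4, 6, 7, 7, 7, 9, 9, 9, 9, 10]
Sorted: [1, 2, 4, 5, 7, 7, 8, 11, 11, 15]


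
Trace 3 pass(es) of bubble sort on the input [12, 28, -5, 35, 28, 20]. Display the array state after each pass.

After pass 1: [12, -5, 28, 28, 20, 35] (3 swaps)
After pass 2: [-5, 12, 28, 20, 28, 35] (2 swaps)
After pass 3: [-5, 12, 20, 28, 28, 35] (1 swaps)
Total swaps: 6


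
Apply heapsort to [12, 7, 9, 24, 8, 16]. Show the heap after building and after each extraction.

Build heap: [24, 12, 16, 7, 8, 9]
Extract 24: [16, 12, 9, 7, 8, 24]
Extract 16: [12, 8, 9, 7, 16, 24]
Extract 12: [9, 8, 7, 12, 16, 24]
Extract 9: [8, 7, 9, 12, 16, 24]
Extract 8: [7, 8, 9, 12, 16, 24]


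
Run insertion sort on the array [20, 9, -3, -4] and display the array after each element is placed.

First element 20 is already 'sorted'
Insert 9: shifted 1 elements -> [9, 20, -3, -4]
Insert -3: shifted 2 elements -> [-3, 9, 20, -4]
Insert -4: shifted 3 elements -> [-4, -3, 9, 20]


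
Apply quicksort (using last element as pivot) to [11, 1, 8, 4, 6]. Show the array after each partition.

Partition 1: pivot=6 at index 2 -> [1, 4, 6, 11, 8]
Partition 2: pivot=4 at index 1 -> [1, 4, 6, 11, 8]
Partition 3: pivot=8 at index 3 -> [1, 4, 6, 8, 11]


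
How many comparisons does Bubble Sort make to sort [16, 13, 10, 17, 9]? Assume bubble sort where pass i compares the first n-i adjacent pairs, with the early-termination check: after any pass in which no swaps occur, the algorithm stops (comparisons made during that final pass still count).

Pass 1: compare adjacent pairs (0,1)..(3,4) = 4 comparison(s), 3 swap(s) -> [13, 10, 16, 9, 17]
Pass 2: compare adjacent pairs (0,1)..(2,3) = 3 comparison(s), 2 swap(s) -> [10, 13, 9, 16, 17]
Pass 3: compare adjacent pairs (0,1)..(1,2) = 2 comparison(s), 1 swap(s) -> [10, 9, 13, 16, 17]
Pass 4: compare adjacent pairs (0,1)..(0,1) = 1 comparison(s), 1 swap(s) -> [9, 10, 13, 16, 17]
Every pass made at least one swap, so all n-1 passes run.
Total comparisons: 4 + 3 + 2 + 1 = 10


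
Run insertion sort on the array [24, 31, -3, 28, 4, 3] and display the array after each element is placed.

First element 24 is already 'sorted'
Insert 31: shifted 0 elements -> [24, 31, -3, 28, 4, 3]
Insert -3: shifted 2 elements -> [-3, 24, 31, 28, 4, 3]
Insert 28: shifted 1 elements -> [-3, 24, 28, 31, 4, 3]
Insert 4: shifted 3 elements -> [-3, 4, 24, 28, 31, 3]
Insert 3: shifted 4 elements -> [-3, 3, 4, 24, 28, 31]


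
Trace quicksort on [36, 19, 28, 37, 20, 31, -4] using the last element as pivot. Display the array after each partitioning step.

Partition 1: pivot=-4 at index 0 -> [-4, 19, 28, 37, 20, 31, 36]
Partition 2: pivot=36 at index 5 -> [-4, 19, 28, 20, 31, 36, 37]
Partition 3: pivot=31 at index 4 -> [-4, 19, 28, 20, 31, 36, 37]
Partition 4: pivot=20 at index 2 -> [-4, 19, 20, 28, 31, 36, 37]


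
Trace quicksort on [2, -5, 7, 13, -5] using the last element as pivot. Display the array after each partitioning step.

Partition 1: pivot=-5 at index 1 -> [-5, -5, 7, 13, 2]
Partition 2: pivot=2 at index 2 -> [-5, -5, 2, 13, 7]
Partition 3: pivot=7 at index 3 -> [-5, -5, 2, 7, 13]


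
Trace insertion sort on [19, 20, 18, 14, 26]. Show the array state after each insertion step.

First element 19 is already 'sorted'
Insert 20: shifted 0 elements -> [19, 20, 18, 14, 26]
Insert 18: shifted 2 elements -> [18, 19, 20, 14, 26]
Insert 14: shifted 3 elements -> [14, 18, 19, 20, 26]
Insert 26: shifted 0 elements -> [14, 18, 19, 20, 26]


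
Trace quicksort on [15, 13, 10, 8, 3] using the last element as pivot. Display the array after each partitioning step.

Partition 1: pivot=3 at index 0 -> [3, 13, 10, 8, 15]
Partition 2: pivot=15 at index 4 -> [3, 13, 10, 8, 15]
Partition 3: pivot=8 at index 1 -> [3, 8, 10, 13, 15]
Partition 4: pivot=13 at index 3 -> [3, 8, 10, 13, 15]


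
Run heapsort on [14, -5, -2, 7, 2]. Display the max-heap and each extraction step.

Build heap: [14, 7, -2, -5, 2]
Extract 14: [7, 2, -2, -5, 14]
Extract 7: [2, -5, -2, 7, 14]
Extract 2: [-2, -5, 2, 7, 14]
Extract -2: [-5, -2, 2, 7, 14]


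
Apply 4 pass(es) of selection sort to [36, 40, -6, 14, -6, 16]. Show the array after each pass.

Pass 1: Select minimum -6 at index 2, swap -> [-6, 40, 36, 14, -6, 16]
Pass 2: Select minimum -6 at index 4, swap -> [-6, -6, 36, 14, 40, 16]
Pass 3: Select minimum 14 at index 3, swap -> [-6, -6, 14, 36, 40, 16]
Pass 4: Select minimum 16 at index 5, swap -> [-6, -6, 14, 16, 40, 36]


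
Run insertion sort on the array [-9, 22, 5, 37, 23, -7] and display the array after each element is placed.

First element -9 is already 'sorted'
Insert 22: shifted 0 elements -> [-9, 22, 5, 37, 23, -7]
Insert 5: shifted 1 elements -> [-9, 5, 22, 37, 23, -7]
Insert 37: shifted 0 elements -> [-9, 5, 22, 37, 23, -7]
Insert 23: shifted 1 elements -> [-9, 5, 22, 23, 37, -7]
Insert -7: shifted 4 elements -> [-9, -7, 5, 22, 23, 37]


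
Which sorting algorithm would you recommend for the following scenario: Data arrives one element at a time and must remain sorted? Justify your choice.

Best choice: Insertion sort
Reason: Insertion sort naturally handles online/streaming input by inserting each new element into sorted position


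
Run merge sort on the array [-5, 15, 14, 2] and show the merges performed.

Divide and conquer:
  Merge [-5] + [15] -> [-5, 15]
  Merge [14] + [2] -> [2, 14]
  Merge [-5, 15] + [2, 14] -> [-5, 2, 14, 15]


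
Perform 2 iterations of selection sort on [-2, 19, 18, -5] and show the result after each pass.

Pass 1: Select minimum -5 at index 3, swap -> [-5, 19, 18, -2]
Pass 2: Select minimum -2 at index 3, swap -> [-5, -2, 18, 19]


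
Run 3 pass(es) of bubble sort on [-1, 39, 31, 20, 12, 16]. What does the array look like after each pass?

After pass 1: [-1, 31, 20, 12, 16, 39] (4 swaps)
After pass 2: [-1, 20, 12, 16, 31, 39] (3 swaps)
After pass 3: [-1, 12, 16, 20, 31, 39] (2 swaps)
Total swaps: 9


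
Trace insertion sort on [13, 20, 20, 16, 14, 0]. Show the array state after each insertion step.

First element 13 is already 'sorted'
Insert 20: shifted 0 elements -> [13, 20, 20, 16, 14, 0]
Insert 20: shifted 0 elements -> [13, 20, 20, 16, 14, 0]
Insert 16: shifted 2 elements -> [13, 16, 20, 20, 14, 0]
Insert 14: shifted 3 elements -> [13, 14, 16, 20, 20, 0]
Insert 0: shifted 5 elements -> [0, 13, 14, 16, 20, 20]


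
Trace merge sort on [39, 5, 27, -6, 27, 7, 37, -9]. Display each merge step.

Divide and conquer:
  Merge [39] + [5] -> [5, 39]
  Merge [27] + [-6] -> [-6, 27]
  Merge [5, 39] + [-6, 27] -> [-6, 5, 27, 39]
  Merge [27] + [7] -> [7, 27]
  Merge [37] + [-9] -> [-9, 37]
  Merge [7, 27] + [-9, 37] -> [-9, 7, 27, 37]
  Merge [-6, 5, 27, 39] + [-9, 7, 27, 37] -> [-9, -6, 5, 7, 27, 27, 37, 39]


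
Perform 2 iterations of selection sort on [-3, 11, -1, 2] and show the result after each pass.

Pass 1: Select minimum -3 at index 0, swap -> [-3, 11, -1, 2]
Pass 2: Select minimum -1 at index 2, swap -> [-3, -1, 11, 2]


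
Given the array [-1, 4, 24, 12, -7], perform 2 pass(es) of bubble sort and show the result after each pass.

After pass 1: [-1, 4, 12, -7, 24] (2 swaps)
After pass 2: [-1, 4, -7, 12, 24] (1 swaps)
Total swaps: 3


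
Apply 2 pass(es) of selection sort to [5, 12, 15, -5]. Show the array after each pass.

Pass 1: Select minimum -5 at index 3, swap -> [-5, 12, 15, 5]
Pass 2: Select minimum 5 at index 3, swap -> [-5, 5, 15, 12]


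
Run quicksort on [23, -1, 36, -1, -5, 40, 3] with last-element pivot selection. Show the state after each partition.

Partition 1: pivot=3 at index 3 -> [-1, -1, -5, 3, 36, 40, 23]
Partition 2: pivot=-5 at index 0 -> [-5, -1, -1, 3, 36, 40, 23]
Partition 3: pivot=-1 at index 2 -> [-5, -1, -1, 3, 36, 40, 23]
Partition 4: pivot=23 at index 4 -> [-5, -1, -1, 3, 23, 40, 36]
Partition 5: pivot=36 at index 5 -> [-5, -1, -1, 3, 23, 36, 40]


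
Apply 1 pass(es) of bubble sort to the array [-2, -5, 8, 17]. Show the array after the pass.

After pass 1: [-5, -2, 8, 17] (1 swaps)
Total swaps: 1


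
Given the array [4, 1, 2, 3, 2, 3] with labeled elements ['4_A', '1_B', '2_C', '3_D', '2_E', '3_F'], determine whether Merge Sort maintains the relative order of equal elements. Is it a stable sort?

Trace Merge Sort on the labeled array (the key is the number; the letter only tracks identity):
  Merge [1_B] + [2_C] -> [1_B, 2_C]
  Merge [4_A] + [1_B, 2_C] -> [1_B, 2_C, 4_A]
  Merge [2_E] + [3_F] -> [2_E, 3_F]
  Merge [3_D] + [2_E, 3_F] -> [2_E, 3_D, 3_F]
  Merge [1_B, 2_C, 4_A] + [2_E, 3_D, 3_F] -> [1_B, 2_C, 2_E, 3_D, 3_F, 4_A]
Final order: [1_B, 2_C, 2_E, 3_D, 3_F, 4_A]
Equal keys:
  value 2: originally 2_C, 2_E; after sorting 2_C, 2_E -> order preserved
  value 3: originally 3_D, 3_F; after sorting 3_D, 3_F -> order preserved
All equal keys kept their original relative order. Merge Sort is stable: when the heads of the two halves are equal the merge takes from the left half first.
Answer: Stable
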